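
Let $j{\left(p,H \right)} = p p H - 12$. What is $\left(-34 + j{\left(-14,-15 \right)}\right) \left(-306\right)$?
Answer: $913716$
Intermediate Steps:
$j{\left(p,H \right)} = -12 + H p^{2}$ ($j{\left(p,H \right)} = p^{2} H - 12 = H p^{2} - 12 = -12 + H p^{2}$)
$\left(-34 + j{\left(-14,-15 \right)}\right) \left(-306\right) = \left(-34 - \left(12 + 15 \left(-14\right)^{2}\right)\right) \left(-306\right) = \left(-34 - 2952\right) \left(-306\right) = \left(-2986\right) \left(-306\right) = 913716$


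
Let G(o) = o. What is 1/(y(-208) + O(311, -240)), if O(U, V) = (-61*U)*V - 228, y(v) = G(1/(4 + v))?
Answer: 204/928773647 ≈ 2.1964e-7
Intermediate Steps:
y(v) = 1/(4 + v)
O(U, V) = -228 - 61*U*V (O(U, V) = -61*U*V - 228 = -228 - 61*U*V)
1/(y(-208) + O(311, -240)) = 1/(1/(4 - 208) + (-228 - 61*311*(-240))) = 1/(1/(-204) + (-228 + 4553040)) = 1/(-1/204 + 4552812) = 1/(928773647/204) = 204/928773647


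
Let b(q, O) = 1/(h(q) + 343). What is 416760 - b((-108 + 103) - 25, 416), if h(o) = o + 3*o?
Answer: 92937479/223 ≈ 4.1676e+5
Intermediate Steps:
h(o) = 4*o
b(q, O) = 1/(343 + 4*q) (b(q, O) = 1/(4*q + 343) = 1/(343 + 4*q))
416760 - b((-108 + 103) - 25, 416) = 416760 - 1/(343 + 4*((-108 + 103) - 25)) = 416760 - 1/(343 + 4*(-5 - 25)) = 416760 - 1/(343 + 4*(-30)) = 416760 - 1/(343 - 120) = 416760 - 1/223 = 92937479/223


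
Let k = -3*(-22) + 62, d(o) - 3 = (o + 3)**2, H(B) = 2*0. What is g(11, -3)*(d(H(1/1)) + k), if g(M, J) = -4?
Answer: -560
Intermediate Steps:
H(B) = 0
d(o) = 3 + (3 + o)**2 (d(o) = 3 + (o + 3)**2 = 3 + (3 + o)**2)
k = 128 (k = 66 + 62 = 128)
g(11, -3)*(d(H(1/1)) + k) = -4*((3 + (3 + 0)**2) + 128) = -4*((3 + 3**2) + 128) = -4*((3 + 9) + 128) = -4*(12 + 128) = -4*140 = -560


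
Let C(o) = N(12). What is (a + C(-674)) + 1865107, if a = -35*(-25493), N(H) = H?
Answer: 2757374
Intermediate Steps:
a = 892255
C(o) = 12
(a + C(-674)) + 1865107 = (892255 + 12) + 1865107 = 892267 + 1865107 = 2757374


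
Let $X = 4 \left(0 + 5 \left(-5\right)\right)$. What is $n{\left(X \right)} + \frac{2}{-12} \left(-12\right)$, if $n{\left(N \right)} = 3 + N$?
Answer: $-95$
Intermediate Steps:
$X = -100$ ($X = 4 \left(0 - 25\right) = 4 \left(-25\right) = -100$)
$n{\left(X \right)} + \frac{2}{-12} \left(-12\right) = \left(3 - 100\right) + \frac{2}{-12} \left(-12\right) = -97 + 2 \left(- \frac{1}{12}\right) \left(-12\right) = -97 - -2 = -97 + 2 = -95$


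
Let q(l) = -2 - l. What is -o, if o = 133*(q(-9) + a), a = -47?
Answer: 5320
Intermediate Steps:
o = -5320 (o = 133*((-2 - 1*(-9)) - 47) = 133*((-2 + 9) - 47) = 133*(7 - 47) = 133*(-40) = -5320)
-o = -1*(-5320) = 5320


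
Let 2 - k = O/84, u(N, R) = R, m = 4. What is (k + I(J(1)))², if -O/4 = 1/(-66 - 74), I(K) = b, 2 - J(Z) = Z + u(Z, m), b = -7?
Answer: 216119401/8643600 ≈ 25.003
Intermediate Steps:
J(Z) = -2 - Z (J(Z) = 2 - (Z + 4) = 2 - (4 + Z) = 2 + (-4 - Z) = -2 - Z)
I(K) = -7
O = 1/35 (O = -4/(-66 - 74) = -4/(-140) = -4*(-1/140) = 1/35 ≈ 0.028571)
k = 5879/2940 (k = 2 - 1/(35*84) = 2 - 1*1/2940 = 2 - 1/2940 = 5879/2940 ≈ 1.9997)
(k + I(J(1)))² = (5879/2940 - 7)² = (-14701/2940)² = 216119401/8643600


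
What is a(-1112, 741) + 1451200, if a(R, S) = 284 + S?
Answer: 1452225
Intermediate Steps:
a(-1112, 741) + 1451200 = (284 + 741) + 1451200 = 1025 + 1451200 = 1452225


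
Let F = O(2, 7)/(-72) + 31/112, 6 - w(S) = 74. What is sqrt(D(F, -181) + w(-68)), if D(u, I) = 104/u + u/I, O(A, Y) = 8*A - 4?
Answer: sqrt(277355836162923)/562548 ≈ 29.605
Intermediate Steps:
O(A, Y) = -4 + 8*A
w(S) = -68 (w(S) = 6 - 1*74 = 6 - 74 = -68)
F = 37/336 (F = (-4 + 8*2)/(-72) + 31/112 = (-4 + 16)*(-1/72) + 31*(1/112) = 12*(-1/72) + 31/112 = -1/6 + 31/112 = 37/336 ≈ 0.11012)
sqrt(D(F, -181) + w(-68)) = sqrt((104/(37/336) + (37/336)/(-181)) - 68) = sqrt((104*(336/37) + (37/336)*(-1/181)) - 68) = sqrt((34944/37 - 37/60816) - 68) = sqrt(2125152935/2250192 - 68) = sqrt(1972139879/2250192) = sqrt(277355836162923)/562548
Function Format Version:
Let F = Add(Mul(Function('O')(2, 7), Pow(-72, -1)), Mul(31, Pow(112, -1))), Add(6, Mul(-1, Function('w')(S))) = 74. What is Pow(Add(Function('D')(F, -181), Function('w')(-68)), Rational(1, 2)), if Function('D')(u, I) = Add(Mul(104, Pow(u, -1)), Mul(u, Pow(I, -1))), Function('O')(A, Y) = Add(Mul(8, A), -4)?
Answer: Mul(Rational(1, 562548), Pow(277355836162923, Rational(1, 2))) ≈ 29.605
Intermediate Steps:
Function('O')(A, Y) = Add(-4, Mul(8, A))
Function('w')(S) = -68 (Function('w')(S) = Add(6, Mul(-1, 74)) = Add(6, -74) = -68)
F = Rational(37, 336) (F = Add(Mul(Add(-4, Mul(8, 2)), Pow(-72, -1)), Mul(31, Pow(112, -1))) = Add(Mul(Add(-4, 16), Rational(-1, 72)), Mul(31, Rational(1, 112))) = Add(Mul(12, Rational(-1, 72)), Rational(31, 112)) = Add(Rational(-1, 6), Rational(31, 112)) = Rational(37, 336) ≈ 0.11012)
Pow(Add(Function('D')(F, -181), Function('w')(-68)), Rational(1, 2)) = Pow(Add(Add(Mul(104, Pow(Rational(37, 336), -1)), Mul(Rational(37, 336), Pow(-181, -1))), -68), Rational(1, 2)) = Pow(Add(Add(Mul(104, Rational(336, 37)), Mul(Rational(37, 336), Rational(-1, 181))), -68), Rational(1, 2)) = Pow(Add(Add(Rational(34944, 37), Rational(-37, 60816)), -68), Rational(1, 2)) = Pow(Add(Rational(2125152935, 2250192), -68), Rational(1, 2)) = Pow(Rational(1972139879, 2250192), Rational(1, 2)) = Mul(Rational(1, 562548), Pow(277355836162923, Rational(1, 2)))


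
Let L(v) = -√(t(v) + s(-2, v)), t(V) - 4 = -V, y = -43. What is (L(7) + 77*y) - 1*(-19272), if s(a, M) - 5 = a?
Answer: 15961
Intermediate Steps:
t(V) = 4 - V
s(a, M) = 5 + a
L(v) = -√(7 - v) (L(v) = -√((4 - v) + (5 - 2)) = -√((4 - v) + 3) = -√(7 - v))
(L(7) + 77*y) - 1*(-19272) = (-√(7 - 1*7) + 77*(-43)) - 1*(-19272) = (-√(7 - 7) - 3311) + 19272 = (-√0 - 3311) + 19272 = (-1*0 - 3311) + 19272 = (0 - 3311) + 19272 = -3311 + 19272 = 15961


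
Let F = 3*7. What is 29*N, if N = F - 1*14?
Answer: 203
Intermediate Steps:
F = 21
N = 7 (N = 21 - 1*14 = 21 - 14 = 7)
29*N = 29*7 = 203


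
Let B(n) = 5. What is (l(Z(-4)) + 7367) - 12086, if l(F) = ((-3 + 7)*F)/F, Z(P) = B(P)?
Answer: -4715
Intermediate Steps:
Z(P) = 5
l(F) = 4 (l(F) = (4*F)/F = 4)
(l(Z(-4)) + 7367) - 12086 = (4 + 7367) - 12086 = 7371 - 12086 = -4715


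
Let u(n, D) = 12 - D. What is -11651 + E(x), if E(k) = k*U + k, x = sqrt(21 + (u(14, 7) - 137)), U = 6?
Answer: -11651 + 7*I*sqrt(111) ≈ -11651.0 + 73.75*I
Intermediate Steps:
x = I*sqrt(111) (x = sqrt(21 + ((12 - 1*7) - 137)) = sqrt(21 + ((12 - 7) - 137)) = sqrt(21 + (5 - 137)) = sqrt(21 - 132) = sqrt(-111) = I*sqrt(111) ≈ 10.536*I)
E(k) = 7*k (E(k) = k*6 + k = 6*k + k = 7*k)
-11651 + E(x) = -11651 + 7*(I*sqrt(111)) = -11651 + 7*I*sqrt(111)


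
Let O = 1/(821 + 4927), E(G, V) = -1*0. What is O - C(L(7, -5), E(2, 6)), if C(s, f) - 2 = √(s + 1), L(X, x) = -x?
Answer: -11495/5748 - √6 ≈ -4.4493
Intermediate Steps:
E(G, V) = 0
C(s, f) = 2 + √(1 + s) (C(s, f) = 2 + √(s + 1) = 2 + √(1 + s))
O = 1/5748 ≈ 0.00017397
O - C(L(7, -5), E(2, 6)) = 1/5748 - (2 + √(1 - 1*(-5))) = 1/5748 - (2 + √(1 + 5)) = 1/5748 - (2 + √6) = 1/5748 + (-2 - √6) = -11495/5748 - √6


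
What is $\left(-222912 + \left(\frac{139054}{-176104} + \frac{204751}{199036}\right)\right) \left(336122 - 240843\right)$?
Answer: $- \frac{46527642299326840917}{2190689734} \approx -2.1239 \cdot 10^{10}$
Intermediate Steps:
$\left(-222912 + \left(\frac{139054}{-176104} + \frac{204751}{199036}\right)\right) \left(336122 - 240843\right) = \left(-222912 + \left(139054 \left(- \frac{1}{176104}\right) + 204751 \cdot \frac{1}{199036}\right)\right) 95279 = \left(-222912 + \left(- \frac{69527}{88052} + \frac{204751}{199036}\right)\right) 95279 = \left(-222912 + \frac{523794885}{2190689734}\right) 95279 = \left(- \frac{488330506190523}{2190689734}\right) 95279 = - \frac{46527642299326840917}{2190689734}$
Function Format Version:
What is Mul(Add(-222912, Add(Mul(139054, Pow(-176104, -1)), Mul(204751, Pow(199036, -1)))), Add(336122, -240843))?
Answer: Rational(-46527642299326840917, 2190689734) ≈ -2.1239e+10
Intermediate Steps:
Mul(Add(-222912, Add(Mul(139054, Pow(-176104, -1)), Mul(204751, Pow(199036, -1)))), Add(336122, -240843)) = Mul(Add(-222912, Add(Mul(139054, Rational(-1, 176104)), Mul(204751, Rational(1, 199036)))), 95279) = Mul(Add(-222912, Add(Rational(-69527, 88052), Rational(204751, 199036))), 95279) = Mul(Add(-222912, Rational(523794885, 2190689734)), 95279) = Mul(Rational(-488330506190523, 2190689734), 95279) = Rational(-46527642299326840917, 2190689734)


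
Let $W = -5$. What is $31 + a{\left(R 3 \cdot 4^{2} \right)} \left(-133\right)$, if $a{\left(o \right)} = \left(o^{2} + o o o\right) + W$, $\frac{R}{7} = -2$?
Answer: $40300711608$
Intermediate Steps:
$R = -14$ ($R = 7 \left(-2\right) = -14$)
$a{\left(o \right)} = -5 + o^{2} + o^{3}$ ($a{\left(o \right)} = \left(o^{2} + o o o\right) - 5 = \left(o^{2} + o^{2} o\right) - 5 = \left(o^{2} + o^{3}\right) - 5 = -5 + o^{2} + o^{3}$)
$31 + a{\left(R 3 \cdot 4^{2} \right)} \left(-133\right) = 31 + \left(-5 + \left(\left(-14\right) 3 \cdot 4^{2}\right)^{2} + \left(\left(-14\right) 3 \cdot 4^{2}\right)^{3}\right) \left(-133\right) = 31 + \left(-5 + \left(\left(-42\right) 16\right)^{2} + \left(\left(-42\right) 16\right)^{3}\right) \left(-133\right) = 31 + \left(-5 + \left(-672\right)^{2} + \left(-672\right)^{3}\right) \left(-133\right) = 31 + \left(-5 + 451584 - 303464448\right) \left(-133\right) = 31 - -40300711577 = 31 + 40300711577 = 40300711608$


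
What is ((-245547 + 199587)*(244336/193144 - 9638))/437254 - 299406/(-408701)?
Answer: 2186708315147687526/2157251254162361 ≈ 1013.7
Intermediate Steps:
((-245547 + 199587)*(244336/193144 - 9638))/437254 - 299406/(-408701) = -45960*(244336*(1/193144) - 9638)*(1/437254) - 299406*(-1/408701) = -45960*(30542/24143 - 9638)*(1/437254) + 299406/408701 = -45960*(-232659692/24143)*(1/437254) + 299406/408701 = (10693039444320/24143)*(1/437254) + 299406/408701 = 5346519722160/5278311661 + 299406/408701 = 2186708315147687526/2157251254162361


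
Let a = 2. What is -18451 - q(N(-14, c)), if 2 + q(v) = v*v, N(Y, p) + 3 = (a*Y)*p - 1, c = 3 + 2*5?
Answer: -153873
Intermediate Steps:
c = 13 (c = 3 + 10 = 13)
N(Y, p) = -4 + 2*Y*p (N(Y, p) = -3 + ((2*Y)*p - 1) = -3 + (2*Y*p - 1) = -3 + (-1 + 2*Y*p) = -4 + 2*Y*p)
q(v) = -2 + v² (q(v) = -2 + v*v = -2 + v²)
-18451 - q(N(-14, c)) = -18451 - (-2 + (-4 + 2*(-14)*13)²) = -18451 - (-2 + (-4 - 364)²) = -18451 - (-2 + (-368)²) = -18451 - (-2 + 135424) = -18451 - 1*135422 = -18451 - 135422 = -153873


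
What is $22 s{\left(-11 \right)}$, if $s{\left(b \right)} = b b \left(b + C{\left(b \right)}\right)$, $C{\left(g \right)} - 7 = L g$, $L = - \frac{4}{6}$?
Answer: $\frac{26620}{3} \approx 8873.3$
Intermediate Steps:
$L = - \frac{2}{3}$ ($L = \left(-4\right) \frac{1}{6} = - \frac{2}{3} \approx -0.66667$)
$C{\left(g \right)} = 7 - \frac{2 g}{3}$
$s{\left(b \right)} = b^{2} \left(7 + \frac{b}{3}\right)$ ($s{\left(b \right)} = b b \left(b - \left(-7 + \frac{2 b}{3}\right)\right) = b^{2} \left(7 + \frac{b}{3}\right)$)
$22 s{\left(-11 \right)} = 22 \frac{\left(-11\right)^{2} \left(21 - 11\right)}{3} = 22 \cdot \frac{1}{3} \cdot 121 \cdot 10 = 22 \cdot \frac{1210}{3} = \frac{26620}{3}$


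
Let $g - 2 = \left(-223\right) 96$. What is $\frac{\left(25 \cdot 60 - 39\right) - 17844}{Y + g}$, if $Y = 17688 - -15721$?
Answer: $- \frac{5461}{4001} \approx -1.3649$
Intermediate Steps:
$Y = 33409$ ($Y = 17688 + 15721 = 33409$)
$g = -21406$ ($g = 2 - 21408 = -21406$)
$\frac{\left(25 \cdot 60 - 39\right) - 17844}{Y + g} = \frac{\left(25 \cdot 60 - 39\right) - 17844}{33409 - 21406} = \frac{\left(1500 - 39\right) - 17844}{12003} = \left(1461 - 17844\right) \frac{1}{12003} = \left(-16383\right) \frac{1}{12003} = - \frac{5461}{4001}$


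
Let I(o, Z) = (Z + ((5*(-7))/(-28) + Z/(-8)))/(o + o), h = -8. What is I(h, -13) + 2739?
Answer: 350673/128 ≈ 2739.6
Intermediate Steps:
I(o, Z) = (5/4 + 7*Z/8)/(2*o) (I(o, Z) = (Z + (-35*(-1/28) + Z*(-⅛)))/((2*o)) = (Z + (5/4 - Z/8))*(1/(2*o)) = (5/4 + 7*Z/8)*(1/(2*o)) = (5/4 + 7*Z/8)/(2*o))
I(h, -13) + 2739 = (1/16)*(10 + 7*(-13))/(-8) + 2739 = (1/16)*(-⅛)*(10 - 91) + 2739 = (1/16)*(-⅛)*(-81) + 2739 = 81/128 + 2739 = 350673/128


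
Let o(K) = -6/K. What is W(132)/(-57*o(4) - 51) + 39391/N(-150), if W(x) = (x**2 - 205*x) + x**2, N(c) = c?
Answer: -127193/3450 ≈ -36.868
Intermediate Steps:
W(x) = -205*x + 2*x**2
W(132)/(-57*o(4) - 51) + 39391/N(-150) = (132*(-205 + 2*132))/(-(-342)/4 - 51) + 39391/(-150) = (132*(-205 + 264))/(-(-342)/4 - 51) + 39391*(-1/150) = (132*59)/(-57*(-3/2) - 51) - 39391/150 = 7788/(171/2 - 51) - 39391/150 = 7788/(69/2) - 39391/150 = 7788*(2/69) - 39391/150 = 5192/23 - 39391/150 = -127193/3450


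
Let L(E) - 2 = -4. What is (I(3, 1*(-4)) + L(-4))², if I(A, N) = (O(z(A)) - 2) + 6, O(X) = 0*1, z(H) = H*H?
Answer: 4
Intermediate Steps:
z(H) = H²
L(E) = -2 (L(E) = 2 - 4 = -2)
O(X) = 0
I(A, N) = 4 (I(A, N) = (0 - 2) + 6 = -2 + 6 = 4)
(I(3, 1*(-4)) + L(-4))² = (4 - 2)² = 2² = 4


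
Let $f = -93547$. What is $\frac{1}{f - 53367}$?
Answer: $- \frac{1}{146914} \approx -6.8067 \cdot 10^{-6}$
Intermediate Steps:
$\frac{1}{f - 53367} = \frac{1}{-93547 - 53367} = \frac{1}{-146914} = - \frac{1}{146914}$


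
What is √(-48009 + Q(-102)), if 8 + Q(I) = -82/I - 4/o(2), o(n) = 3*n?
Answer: 2*I*√31222965/51 ≈ 219.13*I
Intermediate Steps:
Q(I) = -26/3 - 82/I (Q(I) = -8 + (-82/I - 4/(3*2)) = -8 + (-82/I - 4/6) = -8 + (-82/I - 4*⅙) = -8 + (-82/I - ⅔) = -8 + (-⅔ - 82/I) = -26/3 - 82/I)
√(-48009 + Q(-102)) = √(-48009 + (-26/3 - 82/(-102))) = √(-48009 + (-26/3 - 82*(-1/102))) = √(-48009 + (-26/3 + 41/51)) = √(-48009 - 401/51) = √(-2448860/51) = 2*I*√31222965/51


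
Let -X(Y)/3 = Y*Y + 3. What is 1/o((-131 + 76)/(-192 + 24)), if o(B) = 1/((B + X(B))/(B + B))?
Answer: -84617/6160 ≈ -13.737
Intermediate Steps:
X(Y) = -9 - 3*Y² (X(Y) = -3*(Y*Y + 3) = -3*(Y² + 3) = -3*(3 + Y²) = -9 - 3*Y²)
o(B) = 2*B/(-9 + B - 3*B²) (o(B) = 1/((B + (-9 - 3*B²))/(B + B)) = 1/((-9 + B - 3*B²)/((2*B))) = 1/((-9 + B - 3*B²)*(1/(2*B))) = 1/((-9 + B - 3*B²)/(2*B)) = 2*B/(-9 + B - 3*B²))
1/o((-131 + 76)/(-192 + 24)) = 1/(-2*(-131 + 76)/(-192 + 24)/(9 - (-131 + 76)/(-192 + 24) + 3*((-131 + 76)/(-192 + 24))²)) = 1/(-2*(-55/(-168))/(9 - (-55)/(-168) + 3*(-55/(-168))²)) = 1/(-2*(-55*(-1/168))/(9 - (-55)*(-1)/168 + 3*(-55*(-1/168))²)) = 1/(-2*55/168/(9 - 1*55/168 + 3*(55/168)²)) = 1/(-2*55/168/(9 - 55/168 + 3*(3025/28224))) = 1/(-2*55/168/(9 - 55/168 + 3025/9408)) = 1/(-2*55/168/84617/9408) = 1/(-2*55/168*9408/84617) = 1/(-6160/84617) = -84617/6160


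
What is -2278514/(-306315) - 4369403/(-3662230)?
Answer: 1936571201233/224359196490 ≈ 8.6316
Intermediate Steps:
-2278514/(-306315) - 4369403/(-3662230) = -2278514*(-1/306315) - 4369403*(-1/3662230) = 2278514/306315 + 4369403/3662230 = 1936571201233/224359196490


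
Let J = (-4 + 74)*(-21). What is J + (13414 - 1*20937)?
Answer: -8993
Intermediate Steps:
J = -1470 (J = 70*(-21) = -1470)
J + (13414 - 1*20937) = -1470 + (13414 - 1*20937) = -1470 + (13414 - 20937) = -1470 - 7523 = -8993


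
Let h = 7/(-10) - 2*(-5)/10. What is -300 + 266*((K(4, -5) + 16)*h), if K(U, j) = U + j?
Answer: 897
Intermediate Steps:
h = 3/10 (h = 7*(-1/10) + 10*(1/10) = -7/10 + 1 = 3/10 ≈ 0.30000)
-300 + 266*((K(4, -5) + 16)*h) = -300 + 266*(((4 - 5) + 16)*(3/10)) = -300 + 266*((-1 + 16)*(3/10)) = -300 + 266*(15*(3/10)) = -300 + 266*(9/2) = -300 + 1197 = 897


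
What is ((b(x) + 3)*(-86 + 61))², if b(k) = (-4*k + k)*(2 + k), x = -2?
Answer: 5625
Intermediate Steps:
b(k) = -3*k*(2 + k) (b(k) = (-3*k)*(2 + k) = -3*k*(2 + k))
((b(x) + 3)*(-86 + 61))² = ((-3*(-2)*(2 - 2) + 3)*(-86 + 61))² = ((-3*(-2)*0 + 3)*(-25))² = ((0 + 3)*(-25))² = (3*(-25))² = (-75)² = 5625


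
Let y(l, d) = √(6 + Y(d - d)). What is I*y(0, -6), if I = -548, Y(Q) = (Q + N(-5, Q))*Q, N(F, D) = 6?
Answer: -548*√6 ≈ -1342.3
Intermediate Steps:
Y(Q) = Q*(6 + Q) (Y(Q) = (Q + 6)*Q = (6 + Q)*Q = Q*(6 + Q))
y(l, d) = √6 (y(l, d) = √(6 + (d - d)*(6 + (d - d))) = √(6 + 0*(6 + 0)) = √(6 + 0*6) = √(6 + 0) = √6)
I*y(0, -6) = -548*√6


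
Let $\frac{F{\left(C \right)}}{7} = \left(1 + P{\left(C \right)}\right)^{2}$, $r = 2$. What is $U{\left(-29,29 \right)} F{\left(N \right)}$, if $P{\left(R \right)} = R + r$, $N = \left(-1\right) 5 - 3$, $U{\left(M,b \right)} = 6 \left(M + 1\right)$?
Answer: $-29400$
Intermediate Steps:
$U{\left(M,b \right)} = 6 + 6 M$ ($U{\left(M,b \right)} = 6 \left(1 + M\right) = 6 + 6 M$)
$N = -8$ ($N = -5 - 3 = -8$)
$P{\left(R \right)} = 2 + R$ ($P{\left(R \right)} = R + 2 = 2 + R$)
$F{\left(C \right)} = 7 \left(3 + C\right)^{2}$ ($F{\left(C \right)} = 7 \left(1 + \left(2 + C\right)\right)^{2} = 7 \left(3 + C\right)^{2}$)
$U{\left(-29,29 \right)} F{\left(N \right)} = \left(6 + 6 \left(-29\right)\right) 7 \left(3 - 8\right)^{2} = \left(6 - 174\right) 7 \left(-5\right)^{2} = - 168 \cdot 7 \cdot 25 = \left(-168\right) 175 = -29400$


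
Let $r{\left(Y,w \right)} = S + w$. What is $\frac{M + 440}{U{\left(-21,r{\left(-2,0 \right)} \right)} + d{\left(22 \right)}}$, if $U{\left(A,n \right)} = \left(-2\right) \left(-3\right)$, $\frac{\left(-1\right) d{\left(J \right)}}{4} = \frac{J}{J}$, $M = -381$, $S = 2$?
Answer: $\frac{59}{2} \approx 29.5$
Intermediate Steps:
$r{\left(Y,w \right)} = 2 + w$
$d{\left(J \right)} = -4$ ($d{\left(J \right)} = - 4 \frac{J}{J} = \left(-4\right) 1 = -4$)
$U{\left(A,n \right)} = 6$
$\frac{M + 440}{U{\left(-21,r{\left(-2,0 \right)} \right)} + d{\left(22 \right)}} = \frac{-381 + 440}{6 - 4} = \frac{59}{2}$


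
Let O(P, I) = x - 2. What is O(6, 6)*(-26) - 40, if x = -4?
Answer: 116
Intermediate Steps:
O(P, I) = -6 (O(P, I) = -4 - 2 = -6)
O(6, 6)*(-26) - 40 = -6*(-26) - 40 = 156 - 40 = 116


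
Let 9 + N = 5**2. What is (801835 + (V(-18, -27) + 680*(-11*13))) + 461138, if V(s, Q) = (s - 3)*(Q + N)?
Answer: 1165964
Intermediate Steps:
N = 16 (N = -9 + 5**2 = -9 + 25 = 16)
V(s, Q) = (-3 + s)*(16 + Q) (V(s, Q) = (s - 3)*(Q + 16) = (-3 + s)*(16 + Q))
(801835 + (V(-18, -27) + 680*(-11*13))) + 461138 = (801835 + ((-48 - 3*(-27) + 16*(-18) - 27*(-18)) + 680*(-11*13))) + 461138 = (801835 + ((-48 + 81 - 288 + 486) + 680*(-143))) + 461138 = (801835 + (231 - 97240)) + 461138 = (801835 - 97009) + 461138 = 704826 + 461138 = 1165964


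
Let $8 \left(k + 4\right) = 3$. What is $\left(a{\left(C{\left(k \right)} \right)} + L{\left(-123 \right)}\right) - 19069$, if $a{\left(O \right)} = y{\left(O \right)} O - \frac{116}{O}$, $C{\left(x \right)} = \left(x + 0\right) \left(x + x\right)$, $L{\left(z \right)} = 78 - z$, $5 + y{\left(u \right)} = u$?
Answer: $- \frac{543826291}{29696} \approx -18313.0$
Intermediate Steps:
$y{\left(u \right)} = -5 + u$
$k = - \frac{29}{8}$ ($k = -4 + \frac{1}{8} \cdot 3 = -4 + \frac{3}{8} = - \frac{29}{8} \approx -3.625$)
$C{\left(x \right)} = 2 x^{2}$ ($C{\left(x \right)} = x 2 x = 2 x^{2}$)
$a{\left(O \right)} = - \frac{116}{O} + O \left(-5 + O\right)$ ($a{\left(O \right)} = \left(-5 + O\right) O - \frac{116}{O} = O \left(-5 + O\right) - \frac{116}{O} = - \frac{116}{O} + O \left(-5 + O\right)$)
$\left(a{\left(C{\left(k \right)} \right)} + L{\left(-123 \right)}\right) - 19069 = \left(\frac{-116 + \left(2 \left(- \frac{29}{8}\right)^{2}\right)^{2} \left(-5 + 2 \left(- \frac{29}{8}\right)^{2}\right)}{2 \left(- \frac{29}{8}\right)^{2}} + \left(78 - -123\right)\right) - 19069 = \left(\frac{-116 + \left(2 \cdot \frac{841}{64}\right)^{2} \left(-5 + 2 \cdot \frac{841}{64}\right)}{2 \cdot \frac{841}{64}} + \left(78 + 123\right)\right) - 19069 = \left(\frac{-116 + \left(\frac{841}{32}\right)^{2} \left(-5 + \frac{841}{32}\right)}{\frac{841}{32}} + 201\right) - 19069 = \left(\frac{32 \left(-116 + \frac{707281}{1024} \cdot \frac{681}{32}\right)}{841} + 201\right) - 19069 = \left(\frac{32 \left(-116 + \frac{481658361}{32768}\right)}{841} + 201\right) - 19069 = \left(\frac{32}{841} \cdot \frac{477857273}{32768} + 201\right) - 19069 = \left(\frac{16477837}{29696} + 201\right) - 19069 = \frac{22446733}{29696} - 19069 = - \frac{543826291}{29696}$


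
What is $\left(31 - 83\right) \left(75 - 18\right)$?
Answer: $-2964$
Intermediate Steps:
$\left(31 - 83\right) \left(75 - 18\right) = - 52 \left(75 - 18\right) = \left(-52\right) 57 = -2964$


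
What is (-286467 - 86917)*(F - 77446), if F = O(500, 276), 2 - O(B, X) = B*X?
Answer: 80443342496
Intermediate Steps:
O(B, X) = 2 - B*X
F = -137998 (F = 2 - 1*500*276 = 2 - 138000 = -137998)
(-286467 - 86917)*(F - 77446) = (-286467 - 86917)*(-137998 - 77446) = -373384*(-215444) = 80443342496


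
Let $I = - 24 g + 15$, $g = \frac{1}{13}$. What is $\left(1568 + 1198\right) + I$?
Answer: $\frac{36129}{13} \approx 2779.2$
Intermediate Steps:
$g = \frac{1}{13} \approx 0.076923$
$I = \frac{171}{13}$ ($I = \left(-24\right) \frac{1}{13} + 15 = - \frac{24}{13} + 15 = \frac{171}{13} \approx 13.154$)
$\left(1568 + 1198\right) + I = \left(1568 + 1198\right) + \frac{171}{13} = 2766 + \frac{171}{13} = \frac{36129}{13}$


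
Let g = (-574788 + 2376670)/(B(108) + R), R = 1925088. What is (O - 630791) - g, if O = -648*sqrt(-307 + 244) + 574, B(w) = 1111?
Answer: -1213925157065/1926199 - 1944*I*sqrt(7) ≈ -6.3022e+5 - 5143.3*I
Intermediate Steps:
O = 574 - 1944*I*sqrt(7) (O = -1944*I*sqrt(7) + 574 = 574 - 1944*I*sqrt(7) ≈ 574.0 - 5143.3*I)
g = 1801882/1926199 (g = (-574788 + 2376670)/(1111 + 1925088) = 1801882/1926199 ≈ 0.93546)
(O - 630791) - g = ((574 - 1944*I*sqrt(7)) - 630791) - 1*1801882/1926199 = (-630217 - 1944*I*sqrt(7)) - 1801882/1926199 = -1213925157065/1926199 - 1944*I*sqrt(7)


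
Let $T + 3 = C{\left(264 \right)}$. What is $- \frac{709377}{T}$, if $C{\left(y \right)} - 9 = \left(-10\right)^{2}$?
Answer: $- \frac{709377}{106} \approx -6692.2$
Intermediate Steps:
$C{\left(y \right)} = 109$ ($C{\left(y \right)} = 9 + \left(-10\right)^{2} = 9 + 100 = 109$)
$T = 106$ ($T = -3 + 109 = 106$)
$- \frac{709377}{T} = - \frac{709377}{106}$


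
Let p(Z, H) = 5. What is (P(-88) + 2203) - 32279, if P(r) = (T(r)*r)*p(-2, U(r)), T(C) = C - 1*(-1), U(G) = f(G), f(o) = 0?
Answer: 8204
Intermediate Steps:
U(G) = 0
T(C) = 1 + C (T(C) = C + 1 = 1 + C)
P(r) = 5*r*(1 + r) (P(r) = ((1 + r)*r)*5 = (r*(1 + r))*5 = 5*r*(1 + r))
(P(-88) + 2203) - 32279 = (5*(-88)*(1 - 88) + 2203) - 32279 = (5*(-88)*(-87) + 2203) - 32279 = (38280 + 2203) - 32279 = 40483 - 32279 = 8204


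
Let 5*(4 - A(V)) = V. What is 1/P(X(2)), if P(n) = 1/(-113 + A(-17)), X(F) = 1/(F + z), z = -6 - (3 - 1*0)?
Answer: -528/5 ≈ -105.60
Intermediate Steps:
A(V) = 4 - V/5
z = -9 (z = -6 - (3 + 0) = -6 - 1*3 = -6 - 3 = -9)
X(F) = 1/(-9 + F) (X(F) = 1/(F - 9) = 1/(-9 + F))
P(n) = -5/528 (P(n) = 1/(-113 + (4 - 1/5*(-17))) = 1/(-113 + (4 + 17/5)) = 1/(-113 + 37/5) = 1/(-528/5) = -5/528)
1/P(X(2)) = 1/(-5/528) = -528/5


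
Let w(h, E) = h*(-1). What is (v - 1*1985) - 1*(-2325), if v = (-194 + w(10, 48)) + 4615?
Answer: 4751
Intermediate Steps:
w(h, E) = -h
v = 4411 (v = (-194 - 1*10) + 4615 = (-194 - 10) + 4615 = -204 + 4615 = 4411)
(v - 1*1985) - 1*(-2325) = (4411 - 1*1985) - 1*(-2325) = (4411 - 1985) + 2325 = 2426 + 2325 = 4751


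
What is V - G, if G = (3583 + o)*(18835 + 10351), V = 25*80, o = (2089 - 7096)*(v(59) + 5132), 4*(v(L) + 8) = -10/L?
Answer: 44172202592835/59 ≈ 7.4868e+11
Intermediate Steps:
v(L) = -8 - 5/(2*L) (v(L) = -8 + (-10/L)/4 = -8 - 5/(2*L))
o = -3027367389/118 (o = (2089 - 7096)*((-8 - 5/2/59) + 5132) = -5007*((-8 - 5/2*1/59) + 5132) = -5007*((-8 - 5/118) + 5132) = -5007*(-949/118 + 5132) = -5007*604627/118 = -3027367389/118 ≈ -2.5656e+7)
V = 2000
G = -44172202474835/59 (G = (3583 - 3027367389/118)*(18835 + 10351) = -3026944595/118*29186 = -44172202474835/59 ≈ -7.4868e+11)
V - G = 2000 - 1*(-44172202474835/59) = 2000 + 44172202474835/59 = 44172202592835/59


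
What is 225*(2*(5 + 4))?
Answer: 4050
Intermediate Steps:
225*(2*(5 + 4)) = 225*(2*9) = 225*18 = 4050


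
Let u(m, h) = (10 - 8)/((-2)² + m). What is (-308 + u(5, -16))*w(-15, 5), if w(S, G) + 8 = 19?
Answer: -30470/9 ≈ -3385.6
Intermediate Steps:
w(S, G) = 11 (w(S, G) = -8 + 19 = 11)
u(m, h) = 2/(4 + m)
(-308 + u(5, -16))*w(-15, 5) = (-308 + 2/(4 + 5))*11 = (-308 + 2/9)*11 = -2770/9*11 = -30470/9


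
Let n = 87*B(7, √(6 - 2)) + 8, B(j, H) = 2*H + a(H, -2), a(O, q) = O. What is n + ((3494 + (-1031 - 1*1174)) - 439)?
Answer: 1380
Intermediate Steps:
B(j, H) = 3*H (B(j, H) = 2*H + H = 3*H)
n = 530 (n = 87*(3*√(6 - 2)) + 8 = 87*(3*√4) + 8 = 87*(3*2) + 8 = 87*6 + 8 = 522 + 8 = 530)
n + ((3494 + (-1031 - 1*1174)) - 439) = 530 + ((3494 + (-1031 - 1*1174)) - 439) = 530 + ((3494 + (-1031 - 1174)) - 439) = 530 + ((3494 - 2205) - 439) = 530 + (1289 - 439) = 530 + 850 = 1380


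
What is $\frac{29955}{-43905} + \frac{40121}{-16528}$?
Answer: $- \frac{150440583}{48377456} \approx -3.1097$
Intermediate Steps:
$\frac{29955}{-43905} + \frac{40121}{-16528} = 29955 \left(- \frac{1}{43905}\right) + 40121 \left(- \frac{1}{16528}\right) = - \frac{1997}{2927} - \frac{40121}{16528} = - \frac{150440583}{48377456}$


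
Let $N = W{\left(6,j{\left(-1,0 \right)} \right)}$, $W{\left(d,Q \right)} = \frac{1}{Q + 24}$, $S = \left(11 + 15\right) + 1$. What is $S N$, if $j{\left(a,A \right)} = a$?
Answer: $\frac{27}{23} \approx 1.1739$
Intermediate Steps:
$S = 27$ ($S = 26 + 1 = 27$)
$W{\left(d,Q \right)} = \frac{1}{24 + Q}$
$N = \frac{1}{23}$ ($N = \frac{1}{24 - 1} = \frac{1}{23} \approx 0.043478$)
$S N = 27 \cdot \frac{1}{23} = \frac{27}{23}$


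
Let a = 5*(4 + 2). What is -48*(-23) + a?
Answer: 1134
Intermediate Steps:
a = 30 (a = 5*6 = 30)
-48*(-23) + a = -48*(-23) + 30 = 1104 + 30 = 1134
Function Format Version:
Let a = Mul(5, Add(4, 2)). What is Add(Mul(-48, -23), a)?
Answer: 1134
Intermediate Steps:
a = 30 (a = Mul(5, 6) = 30)
Add(Mul(-48, -23), a) = Add(Mul(-48, -23), 30) = Add(1104, 30) = 1134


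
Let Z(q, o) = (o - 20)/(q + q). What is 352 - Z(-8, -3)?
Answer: 5609/16 ≈ 350.56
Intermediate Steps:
Z(q, o) = (-20 + o)/(2*q) (Z(q, o) = (-20 + o)/((2*q)) = (-20 + o)*(1/(2*q)) = (-20 + o)/(2*q))
352 - Z(-8, -3) = 352 - (-20 - 3)/(2*(-8)) = 352 - (-1)*(-23)/(2*8) = 352 - 1*23/16 = 352 - 23/16 = 5609/16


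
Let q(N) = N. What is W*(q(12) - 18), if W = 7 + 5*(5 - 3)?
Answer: -102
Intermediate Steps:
W = 17 (W = 7 + 5*2 = 7 + 10 = 17)
W*(q(12) - 18) = 17*(12 - 18) = 17*(-6) = -102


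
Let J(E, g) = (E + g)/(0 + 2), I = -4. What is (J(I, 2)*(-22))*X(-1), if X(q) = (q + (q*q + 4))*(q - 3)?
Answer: -352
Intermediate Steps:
J(E, g) = E/2 + g/2 (J(E, g) = (E + g)/2 = (E + g)*(½) = E/2 + g/2)
X(q) = (-3 + q)*(4 + q + q²) (X(q) = (q + (q² + 4))*(-3 + q) = (q + (4 + q²))*(-3 + q) = (4 + q + q²)*(-3 + q) = (-3 + q)*(4 + q + q²))
(J(I, 2)*(-22))*X(-1) = (((½)*(-4) + (½)*2)*(-22))*(-12 - 1 + (-1)³ - 2*(-1)²) = ((-2 + 1)*(-22))*(-12 - 1 - 1 - 2*1) = (-1*(-22))*(-12 - 1 - 1 - 2) = 22*(-16) = -352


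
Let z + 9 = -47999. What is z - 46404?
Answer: -94412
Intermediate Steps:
z = -48008 (z = -9 - 47999 = -48008)
z - 46404 = -48008 - 46404 = -94412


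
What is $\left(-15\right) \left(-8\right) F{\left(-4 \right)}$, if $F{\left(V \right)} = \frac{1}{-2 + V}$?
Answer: $-20$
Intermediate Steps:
$\left(-15\right) \left(-8\right) F{\left(-4 \right)} = \frac{\left(-15\right) \left(-8\right)}{-2 - 4} = \frac{120}{-6} = 120 \left(- \frac{1}{6}\right) = -20$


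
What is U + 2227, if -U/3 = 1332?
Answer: -1769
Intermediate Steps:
U = -3996 (U = -3*1332 = -3996)
U + 2227 = -3996 + 2227 = -1769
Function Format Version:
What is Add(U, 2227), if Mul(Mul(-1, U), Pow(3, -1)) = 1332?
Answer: -1769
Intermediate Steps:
U = -3996 (U = Mul(-3, 1332) = -3996)
Add(U, 2227) = Add(-3996, 2227) = -1769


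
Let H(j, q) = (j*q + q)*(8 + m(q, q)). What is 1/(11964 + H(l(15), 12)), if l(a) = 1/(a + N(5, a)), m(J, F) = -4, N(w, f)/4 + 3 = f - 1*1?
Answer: 59/708756 ≈ 8.3244e-5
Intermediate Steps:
N(w, f) = -16 + 4*f (N(w, f) = -12 + 4*(f - 1*1) = -12 + 4*(f - 1) = -12 + 4*(-1 + f) = -12 + (-4 + 4*f) = -16 + 4*f)
l(a) = 1/(-16 + 5*a) (l(a) = 1/(a + (-16 + 4*a)) = 1/(-16 + 5*a))
H(j, q) = 4*q + 4*j*q (H(j, q) = (j*q + q)*(8 - 4) = (q + j*q)*4 = 4*q + 4*j*q)
1/(11964 + H(l(15), 12)) = 1/(11964 + 4*12*(1 + 1/(-16 + 5*15))) = 1/(11964 + 4*12*(1 + 1/(-16 + 75))) = 1/(11964 + 4*12*(1 + 1/59)) = 1/(11964 + 4*12*(60/59)) = 1/(11964 + 2880/59) = 1/(708756/59) = 59/708756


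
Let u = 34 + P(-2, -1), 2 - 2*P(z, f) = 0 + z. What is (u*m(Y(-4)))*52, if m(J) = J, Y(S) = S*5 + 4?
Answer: -29952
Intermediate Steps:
P(z, f) = 1 - z/2 (P(z, f) = 1 - (0 + z)/2 = 1 - z/2)
Y(S) = 4 + 5*S (Y(S) = 5*S + 4 = 4 + 5*S)
u = 36 (u = 34 + (1 - ½*(-2)) = 34 + (1 + 1) = 34 + 2 = 36)
(u*m(Y(-4)))*52 = (36*(4 + 5*(-4)))*52 = (36*(4 - 20))*52 = (36*(-16))*52 = -576*52 = -29952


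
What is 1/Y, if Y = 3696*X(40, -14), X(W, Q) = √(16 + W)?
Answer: √14/103488 ≈ 3.6155e-5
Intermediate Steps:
Y = 7392*√14 (Y = 3696*√(16 + 40) = 3696*√56 = 3696*(2*√14) = 7392*√14 ≈ 27658.)
1/Y = 1/(7392*√14) = √14/103488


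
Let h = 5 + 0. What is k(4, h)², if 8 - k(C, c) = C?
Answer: 16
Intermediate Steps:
h = 5
k(C, c) = 8 - C
k(4, h)² = (8 - 1*4)² = (8 - 4)² = 4² = 16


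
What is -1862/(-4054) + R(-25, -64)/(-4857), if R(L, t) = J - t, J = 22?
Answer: 4347545/9845139 ≈ 0.44159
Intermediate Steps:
R(L, t) = 22 - t
-1862/(-4054) + R(-25, -64)/(-4857) = -1862/(-4054) + (22 - 1*(-64))/(-4857) = -1862*(-1/4054) + (22 + 64)*(-1/4857) = 931/2027 + 86*(-1/4857) = 931/2027 - 86/4857 = 4347545/9845139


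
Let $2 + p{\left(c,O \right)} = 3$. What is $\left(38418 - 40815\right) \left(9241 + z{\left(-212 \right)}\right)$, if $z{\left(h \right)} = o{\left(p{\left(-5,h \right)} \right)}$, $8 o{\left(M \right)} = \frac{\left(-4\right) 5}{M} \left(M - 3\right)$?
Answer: $-22162662$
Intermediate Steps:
$p{\left(c,O \right)} = 1$ ($p{\left(c,O \right)} = -2 + 3 = 1$)
$o{\left(M \right)} = - \frac{5 \left(-3 + M\right)}{2 M}$ ($o{\left(M \right)} = \frac{\frac{\left(-4\right) 5}{M} \left(M - 3\right)}{8} = \frac{- \frac{20}{M} \left(-3 + M\right)}{8} = \frac{\left(-20\right) \frac{1}{M} \left(-3 + M\right)}{8} = - \frac{5 \left(-3 + M\right)}{2 M}$)
$z{\left(h \right)} = 5$ ($z{\left(h \right)} = \frac{5 \left(3 - 1\right)}{2 \cdot 1} = \frac{5}{2} \cdot 1 \left(3 - 1\right) = \frac{5}{2} \cdot 1 \cdot 2 = 5$)
$\left(38418 - 40815\right) \left(9241 + z{\left(-212 \right)}\right) = \left(38418 - 40815\right) \left(9241 + 5\right) = \left(-2397\right) 9246 = -22162662$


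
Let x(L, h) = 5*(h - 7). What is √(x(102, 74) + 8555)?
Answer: √8890 ≈ 94.287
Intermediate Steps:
x(L, h) = -35 + 5*h (x(L, h) = 5*(-7 + h) = -35 + 5*h)
√(x(102, 74) + 8555) = √((-35 + 5*74) + 8555) = √((-35 + 370) + 8555) = √(335 + 8555) = √8890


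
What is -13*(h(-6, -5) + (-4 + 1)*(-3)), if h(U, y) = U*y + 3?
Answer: -546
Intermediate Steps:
h(U, y) = 3 + U*y
-13*(h(-6, -5) + (-4 + 1)*(-3)) = -13*((3 - 6*(-5)) + (-4 + 1)*(-3)) = -13*((3 + 30) - 3*(-3)) = -13*(33 + 9) = -13*42 = -546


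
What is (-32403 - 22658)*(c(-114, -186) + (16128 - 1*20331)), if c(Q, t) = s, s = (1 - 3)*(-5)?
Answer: 230870773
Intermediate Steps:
s = 10 (s = -2*(-5) = 10)
c(Q, t) = 10
(-32403 - 22658)*(c(-114, -186) + (16128 - 1*20331)) = (-32403 - 22658)*(10 + (16128 - 1*20331)) = -55061*(10 + (16128 - 20331)) = -55061*(10 - 4203) = -55061*(-4193) = 230870773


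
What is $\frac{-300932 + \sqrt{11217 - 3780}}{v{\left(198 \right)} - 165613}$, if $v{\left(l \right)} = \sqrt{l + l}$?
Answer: $\frac{49838251316}{27427665373} - \frac{165613 \sqrt{7437}}{27427665373} - \frac{6 \sqrt{81807}}{27427665373} + \frac{1805592 \sqrt{11}}{27427665373} \approx 1.8168$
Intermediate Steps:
$v{\left(l \right)} = \sqrt{2} \sqrt{l}$ ($v{\left(l \right)} = \sqrt{2 l} = \sqrt{2} \sqrt{l}$)
$\frac{-300932 + \sqrt{11217 - 3780}}{v{\left(198 \right)} - 165613} = \frac{-300932 + \sqrt{11217 - 3780}}{\sqrt{2} \sqrt{198} - 165613} = \frac{-300932 + \sqrt{7437}}{\sqrt{2} \cdot 3 \sqrt{22} - 165613} = \frac{-300932 + \sqrt{7437}}{6 \sqrt{11} - 165613} = \frac{-300932 + \sqrt{7437}}{-165613 + 6 \sqrt{11}}$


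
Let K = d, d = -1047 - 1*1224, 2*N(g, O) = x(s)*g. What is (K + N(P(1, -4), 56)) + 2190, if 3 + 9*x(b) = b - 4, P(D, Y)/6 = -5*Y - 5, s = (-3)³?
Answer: -251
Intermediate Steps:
s = -27
P(D, Y) = -30 - 30*Y (P(D, Y) = 6*(-5*Y - 5) = 6*(-5 - 5*Y) = -30 - 30*Y)
x(b) = -7/9 + b/9 (x(b) = -⅓ + (b - 4)/9 = -⅓ + (-4 + b)/9 = -⅓ + (-4/9 + b/9) = -7/9 + b/9)
N(g, O) = -17*g/9 (N(g, O) = ((-7/9 + (⅑)*(-27))*g)/2 = ((-7/9 - 3)*g)/2 = (-34*g/9)/2 = -17*g/9)
d = -2271 (d = -1047 - 1224 = -2271)
K = -2271
(K + N(P(1, -4), 56)) + 2190 = (-2271 - 17*(-30 - 30*(-4))/9) + 2190 = (-2271 - 17*(-30 + 120)/9) + 2190 = (-2271 - 17/9*90) + 2190 = (-2271 - 170) + 2190 = -2441 + 2190 = -251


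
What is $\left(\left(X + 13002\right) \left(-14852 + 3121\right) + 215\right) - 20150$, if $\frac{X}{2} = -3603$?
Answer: $-68012811$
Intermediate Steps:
$X = -7206$ ($X = 2 \left(-3603\right) = -7206$)
$\left(\left(X + 13002\right) \left(-14852 + 3121\right) + 215\right) - 20150 = \left(\left(-7206 + 13002\right) \left(-14852 + 3121\right) + 215\right) - 20150 = \left(5796 \left(-11731\right) + 215\right) - 20150 = \left(-67992876 + 215\right) - 20150 = -67992661 - 20150 = -68012811$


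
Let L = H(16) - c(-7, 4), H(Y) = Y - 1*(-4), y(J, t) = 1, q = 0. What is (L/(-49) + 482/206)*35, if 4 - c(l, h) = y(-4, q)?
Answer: 50290/721 ≈ 69.750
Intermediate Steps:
c(l, h) = 3 (c(l, h) = 4 - 1*1 = 4 - 1 = 3)
H(Y) = 4 + Y (H(Y) = Y + 4 = 4 + Y)
L = 17 (L = (4 + 16) - 1*3 = 20 - 3 = 17)
(L/(-49) + 482/206)*35 = (17/(-49) + 482/206)*35 = (17*(-1/49) + 482*(1/206))*35 = (-17/49 + 241/103)*35 = (10058/5047)*35 = 50290/721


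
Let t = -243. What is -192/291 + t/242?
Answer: -39059/23474 ≈ -1.6639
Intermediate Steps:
-192/291 + t/242 = -192/291 - 243/242 = -192*1/291 - 243*1/242 = -64/97 - 243/242 = -39059/23474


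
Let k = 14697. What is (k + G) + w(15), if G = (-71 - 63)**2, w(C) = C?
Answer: 32668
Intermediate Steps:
G = 17956 (G = (-134)**2 = 17956)
(k + G) + w(15) = (14697 + 17956) + 15 = 32653 + 15 = 32668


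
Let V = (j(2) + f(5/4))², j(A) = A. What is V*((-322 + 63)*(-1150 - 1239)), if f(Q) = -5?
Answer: 5568759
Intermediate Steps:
V = 9 (V = (2 - 5)² = (-3)² = 9)
V*((-322 + 63)*(-1150 - 1239)) = 9*((-322 + 63)*(-1150 - 1239)) = 9*(-259*(-2389)) = 9*618751 = 5568759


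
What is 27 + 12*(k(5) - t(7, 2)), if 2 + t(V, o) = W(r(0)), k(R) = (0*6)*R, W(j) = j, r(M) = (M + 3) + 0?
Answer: 15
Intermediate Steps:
r(M) = 3 + M (r(M) = (3 + M) + 0 = 3 + M)
k(R) = 0 (k(R) = 0*R = 0)
t(V, o) = 1 (t(V, o) = -2 + (3 + 0) = -2 + 3 = 1)
27 + 12*(k(5) - t(7, 2)) = 27 + 12*(0 - 1*1) = 27 + 12*(0 - 1) = 27 + 12*(-1) = 27 - 12 = 15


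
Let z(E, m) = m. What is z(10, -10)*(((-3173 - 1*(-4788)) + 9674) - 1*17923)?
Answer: 66340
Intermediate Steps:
z(10, -10)*(((-3173 - 1*(-4788)) + 9674) - 1*17923) = -10*(((-3173 - 1*(-4788)) + 9674) - 1*17923) = -10*(((-3173 + 4788) + 9674) - 17923) = -10*((1615 + 9674) - 17923) = -10*(11289 - 17923) = -10*(-6634) = 66340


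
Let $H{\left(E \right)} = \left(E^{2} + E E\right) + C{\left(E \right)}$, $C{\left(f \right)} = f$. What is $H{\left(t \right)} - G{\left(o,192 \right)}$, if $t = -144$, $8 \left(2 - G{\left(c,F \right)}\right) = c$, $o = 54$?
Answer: $\frac{165331}{4} \approx 41333.0$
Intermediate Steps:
$G{\left(c,F \right)} = 2 - \frac{c}{8}$
$H{\left(E \right)} = E + 2 E^{2}$ ($H{\left(E \right)} = \left(E^{2} + E E\right) + E = \left(E^{2} + E^{2}\right) + E = 2 E^{2} + E = E + 2 E^{2}$)
$H{\left(t \right)} - G{\left(o,192 \right)} = - 144 \left(1 + 2 \left(-144\right)\right) - \left(2 - \frac{27}{4}\right) = - 144 \left(1 - 288\right) - \left(2 - \frac{27}{4}\right) = \left(-144\right) \left(-287\right) - - \frac{19}{4} = 41328 + \frac{19}{4} = \frac{165331}{4}$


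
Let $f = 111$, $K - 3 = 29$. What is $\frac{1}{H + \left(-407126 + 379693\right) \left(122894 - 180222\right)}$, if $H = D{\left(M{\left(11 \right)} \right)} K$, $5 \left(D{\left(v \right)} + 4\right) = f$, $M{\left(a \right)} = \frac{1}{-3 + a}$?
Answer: $\frac{5}{7863398032} \approx 6.3586 \cdot 10^{-10}$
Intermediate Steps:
$K = 32$ ($K = 3 + 29 = 32$)
$D{\left(v \right)} = \frac{91}{5}$ ($D{\left(v \right)} = -4 + \frac{1}{5} \cdot 111 = -4 + \frac{111}{5} = \frac{91}{5}$)
$H = \frac{2912}{5}$ ($H = \frac{91}{5} \cdot 32 = \frac{2912}{5} \approx 582.4$)
$\frac{1}{H + \left(-407126 + 379693\right) \left(122894 - 180222\right)} = \frac{1}{\frac{2912}{5} + \left(-407126 + 379693\right) \left(122894 - 180222\right)} = \frac{1}{\frac{2912}{5} - -1572679024} = \frac{1}{\frac{2912}{5} + 1572679024} = \frac{1}{\frac{7863398032}{5}} = \frac{5}{7863398032}$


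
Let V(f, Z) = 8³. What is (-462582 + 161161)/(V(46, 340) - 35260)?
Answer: 301421/34748 ≈ 8.6745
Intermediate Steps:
V(f, Z) = 512
(-462582 + 161161)/(V(46, 340) - 35260) = (-462582 + 161161)/(512 - 35260) = -301421/(-34748) = -301421*(-1/34748) = 301421/34748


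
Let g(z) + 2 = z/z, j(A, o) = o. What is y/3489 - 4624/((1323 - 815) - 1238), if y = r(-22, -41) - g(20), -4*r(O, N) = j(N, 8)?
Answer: 8066203/1273485 ≈ 6.3340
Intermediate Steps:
r(O, N) = -2 (r(O, N) = -¼*8 = -2)
g(z) = -1 (g(z) = -2 + z/z = -2 + 1 = -1)
y = -1 (y = -2 - 1*(-1) = -2 + 1 = -1)
y/3489 - 4624/((1323 - 815) - 1238) = -1/3489 - 4624/((1323 - 815) - 1238) = -1*1/3489 - 4624/(508 - 1238) = -1/3489 - 4624/(-730) = -1/3489 - 4624*(-1/730) = -1/3489 + 2312/365 = 8066203/1273485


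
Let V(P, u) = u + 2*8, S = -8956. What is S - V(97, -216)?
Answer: -8756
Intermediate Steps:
V(P, u) = 16 + u (V(P, u) = u + 16 = 16 + u)
S - V(97, -216) = -8956 - (16 - 216) = -8956 - 1*(-200) = -8956 + 200 = -8756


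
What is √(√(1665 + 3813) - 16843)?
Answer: √(-16843 + √5478) ≈ 129.5*I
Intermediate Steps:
√(√(1665 + 3813) - 16843) = √(√5478 - 16843) = √(-16843 + √5478)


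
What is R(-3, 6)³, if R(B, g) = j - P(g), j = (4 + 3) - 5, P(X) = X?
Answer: -64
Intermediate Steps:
j = 2 (j = 7 - 5 = 2)
R(B, g) = 2 - g
R(-3, 6)³ = (2 - 1*6)³ = (2 - 6)³ = (-4)³ = -64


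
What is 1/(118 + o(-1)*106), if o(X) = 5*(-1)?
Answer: -1/412 ≈ -0.0024272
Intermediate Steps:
o(X) = -5
1/(118 + o(-1)*106) = 1/(118 - 5*106) = 1/(118 - 530) = 1/(-412) = -1/412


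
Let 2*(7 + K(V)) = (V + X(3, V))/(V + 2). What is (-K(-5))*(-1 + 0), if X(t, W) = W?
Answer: -16/3 ≈ -5.3333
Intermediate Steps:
K(V) = -7 + V/(2 + V) (K(V) = -7 + ((V + V)/(V + 2))/2 = -7 + ((2*V)/(2 + V))/2 = -7 + (2*V/(2 + V))/2 = -7 + V/(2 + V))
(-K(-5))*(-1 + 0) = (-2*(-7 - 3*(-5))/(2 - 5))*(-1 + 0) = -2*(-7 + 15)/(-3)*(-1) = -2*(-1)*8/3*(-1) = -1*(-16/3)*(-1) = (16/3)*(-1) = -16/3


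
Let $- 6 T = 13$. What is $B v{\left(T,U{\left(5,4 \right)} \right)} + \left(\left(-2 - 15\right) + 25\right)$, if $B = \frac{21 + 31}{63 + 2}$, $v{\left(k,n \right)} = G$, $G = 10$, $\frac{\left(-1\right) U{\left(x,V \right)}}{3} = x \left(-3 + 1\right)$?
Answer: $16$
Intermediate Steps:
$T = - \frac{13}{6}$ ($T = \left(- \frac{1}{6}\right) 13 = - \frac{13}{6} \approx -2.1667$)
$U{\left(x,V \right)} = 6 x$ ($U{\left(x,V \right)} = - 3 x \left(-3 + 1\right) = - 3 x \left(-2\right) = - 3 \left(- 2 x\right) = 6 x$)
$v{\left(k,n \right)} = 10$
$B = \frac{4}{5}$ ($B = \frac{52}{65} = 52 \cdot \frac{1}{65} = \frac{4}{5} \approx 0.8$)
$B v{\left(T,U{\left(5,4 \right)} \right)} + \left(\left(-2 - 15\right) + 25\right) = \frac{4}{5} \cdot 10 + \left(\left(-2 - 15\right) + 25\right) = 8 + \left(-17 + 25\right) = 8 + 8 = 16$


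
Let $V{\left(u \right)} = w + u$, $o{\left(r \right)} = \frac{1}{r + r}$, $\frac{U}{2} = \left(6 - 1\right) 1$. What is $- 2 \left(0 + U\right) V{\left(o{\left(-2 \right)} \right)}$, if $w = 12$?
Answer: $-235$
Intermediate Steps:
$U = 10$ ($U = 2 \left(6 - 1\right) 1 = 2 \cdot 5 \cdot 1 = 2 \cdot 5 = 10$)
$o{\left(r \right)} = \frac{1}{2 r}$
$V{\left(u \right)} = 12 + u$
$- 2 \left(0 + U\right) V{\left(o{\left(-2 \right)} \right)} = - 2 \left(0 + 10\right) \left(12 + \frac{1}{2 \left(-2\right)}\right) = \left(-2\right) 10 \left(12 + \frac{1}{2} \left(- \frac{1}{2}\right)\right) = - 20 \left(12 - \frac{1}{4}\right) = \left(-20\right) \frac{47}{4} = -235$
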